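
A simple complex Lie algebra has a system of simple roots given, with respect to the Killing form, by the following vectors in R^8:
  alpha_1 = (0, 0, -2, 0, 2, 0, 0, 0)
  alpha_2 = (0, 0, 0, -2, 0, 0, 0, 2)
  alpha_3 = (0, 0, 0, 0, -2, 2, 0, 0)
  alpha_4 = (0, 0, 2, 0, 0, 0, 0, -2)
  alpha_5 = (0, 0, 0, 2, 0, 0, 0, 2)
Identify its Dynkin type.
Compute the Cartan integers a_ij = 2(alpha_i, alpha_j)/(alpha_j, alpha_j); the resulting 5x5 Cartan matrix is
[[2, 0, -1, -1, 0], [0, 2, 0, -1, 0], [-1, 0, 2, 0, 0], [-1, -1, 0, 2, -1], [0, 0, 0, -1, 2]].
All simple roots have the same length, so the diagram is simply laced. The associated Dynkin diagram is a chain of 3 nodes with a fork of two nodes at one end (D_5), so the type is D_5 (the algebra so(10)).

D_5 (so(10))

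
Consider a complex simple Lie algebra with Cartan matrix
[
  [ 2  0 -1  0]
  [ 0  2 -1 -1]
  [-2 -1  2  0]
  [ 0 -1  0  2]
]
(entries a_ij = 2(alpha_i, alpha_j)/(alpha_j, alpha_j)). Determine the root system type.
The matrix has rank 4 with 2's on the diagonal. Reading the off-diagonal entries as Dynkin edges (a single edge where a_ij = a_ji = -1; a double or triple edge where a_ij * a_ji = 2 or 3), the diagram is a chain of 4 nodes with a double edge at one end; the terminal node there is the unique short simple root (B_4). One simple-root ordering that puts it in standard form is (alpha_4, alpha_2, alpha_3, alpha_1). So the algebra is type B_4, i.e. so(9).

type B_4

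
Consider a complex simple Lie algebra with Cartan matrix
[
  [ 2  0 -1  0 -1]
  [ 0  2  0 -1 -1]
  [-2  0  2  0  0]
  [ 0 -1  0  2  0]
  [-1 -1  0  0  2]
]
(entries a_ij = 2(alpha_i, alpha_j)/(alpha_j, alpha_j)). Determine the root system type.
C_5

The matrix has rank 5 with 2's on the diagonal. Reading the off-diagonal entries as Dynkin edges (a single edge where a_ij = a_ji = -1; a double or triple edge where a_ij * a_ji = 2 or 3), the diagram is a chain of 5 nodes with a double edge at one end; the terminal node there is the unique long simple root (C_5). One simple-root ordering that puts it in standard form is (alpha_4, alpha_2, alpha_5, alpha_1, alpha_3). So the algebra is type C_5, i.e. sp(10).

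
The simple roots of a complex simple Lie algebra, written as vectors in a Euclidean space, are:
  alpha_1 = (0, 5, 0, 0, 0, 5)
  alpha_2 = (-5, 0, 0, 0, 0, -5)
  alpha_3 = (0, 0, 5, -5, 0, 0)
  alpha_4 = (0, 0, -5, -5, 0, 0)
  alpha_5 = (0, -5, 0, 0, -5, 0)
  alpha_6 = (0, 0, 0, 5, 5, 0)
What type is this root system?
Compute the Cartan integers a_ij = 2(alpha_i, alpha_j)/(alpha_j, alpha_j); the resulting 6x6 Cartan matrix is
[[2, -1, 0, 0, -1, 0], [-1, 2, 0, 0, 0, 0], [0, 0, 2, 0, 0, -1], [0, 0, 0, 2, 0, -1], [-1, 0, 0, 0, 2, -1], [0, 0, -1, -1, -1, 2]].
All simple roots have the same length, so the diagram is simply laced. The associated Dynkin diagram is a chain of 4 nodes with a fork of two nodes at one end (D_6), so the type is D_6 (the algebra so(12)).

type D_6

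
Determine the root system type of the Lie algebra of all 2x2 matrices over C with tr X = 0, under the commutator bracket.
A_1

This is sl(2), which has dimension 2^2 - 1 = 3 and rank 2 - 1 = 1 (a Cartan subalgebra is the diagonal traceless matrices). In the classification of classical Lie algebras, the special linear algebra sl(n+1) has type A_n; here n = 1, so the Dynkin diagram is a chain of 1 nodes with single edges (A_1). Hence the type is A_1.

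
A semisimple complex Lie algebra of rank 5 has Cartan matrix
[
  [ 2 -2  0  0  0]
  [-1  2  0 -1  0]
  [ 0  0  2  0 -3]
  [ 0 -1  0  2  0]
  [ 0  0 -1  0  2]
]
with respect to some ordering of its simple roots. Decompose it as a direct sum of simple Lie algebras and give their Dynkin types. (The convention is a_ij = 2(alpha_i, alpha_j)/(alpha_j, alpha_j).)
The diagram associated to this matrix has two connected components: the simple roots {alpha_1, alpha_2, alpha_4} form a chain of 3 nodes with a double edge at one end; the terminal node there is the unique long simple root (C_3), and {alpha_3, alpha_5} form two nodes joined by a triple edge (G_2). A semisimple Lie algebra decomposes uniquely as the direct sum of simple ideals, one per connected component of its Dynkin diagram, so g ≅ C_3 ⊕ G_2 (dimension 21 + 14 = 35).

C3 + G2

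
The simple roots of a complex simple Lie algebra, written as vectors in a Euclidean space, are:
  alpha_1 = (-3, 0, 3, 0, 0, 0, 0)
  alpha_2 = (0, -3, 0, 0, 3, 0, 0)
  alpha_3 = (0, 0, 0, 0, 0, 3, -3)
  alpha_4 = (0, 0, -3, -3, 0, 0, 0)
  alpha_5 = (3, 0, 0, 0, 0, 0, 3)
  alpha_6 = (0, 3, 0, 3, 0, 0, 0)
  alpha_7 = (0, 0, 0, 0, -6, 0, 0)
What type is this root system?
Compute the Cartan integers a_ij = 2(alpha_i, alpha_j)/(alpha_j, alpha_j); the resulting 7x7 Cartan matrix is
[[2, 0, 0, -1, -1, 0, 0], [0, 2, 0, 0, 0, -1, -1], [0, 0, 2, 0, -1, 0, 0], [-1, 0, 0, 2, 0, -1, 0], [-1, 0, -1, 0, 2, 0, 0], [0, -1, 0, -1, 0, 2, 0], [0, -2, 0, 0, 0, 0, 2]].
The roots have two lengths (squared-length ratio 2:1); the short ones are alpha_{1,2,3,4,5,6}. The associated Dynkin diagram is a chain of 7 nodes with a double edge at one end; the terminal node there is the unique long simple root (C_7), so the type is C_7 (the algebra sp(14)).

C_7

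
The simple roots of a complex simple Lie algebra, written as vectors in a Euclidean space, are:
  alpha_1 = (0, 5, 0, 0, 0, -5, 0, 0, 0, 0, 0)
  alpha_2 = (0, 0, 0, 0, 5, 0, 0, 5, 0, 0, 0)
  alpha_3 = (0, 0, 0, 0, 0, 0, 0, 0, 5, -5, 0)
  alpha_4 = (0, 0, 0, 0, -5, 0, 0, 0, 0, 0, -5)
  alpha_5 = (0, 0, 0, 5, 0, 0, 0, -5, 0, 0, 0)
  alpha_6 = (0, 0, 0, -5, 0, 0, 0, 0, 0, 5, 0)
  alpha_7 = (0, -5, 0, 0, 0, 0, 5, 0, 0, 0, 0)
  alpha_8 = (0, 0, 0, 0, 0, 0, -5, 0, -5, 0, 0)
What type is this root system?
Compute the Cartan integers a_ij = 2(alpha_i, alpha_j)/(alpha_j, alpha_j); the resulting 8x8 Cartan matrix is
[[2, 0, 0, 0, 0, 0, -1, 0], [0, 2, 0, -1, -1, 0, 0, 0], [0, 0, 2, 0, 0, -1, 0, -1], [0, -1, 0, 2, 0, 0, 0, 0], [0, -1, 0, 0, 2, -1, 0, 0], [0, 0, -1, 0, -1, 2, 0, 0], [-1, 0, 0, 0, 0, 0, 2, -1], [0, 0, -1, 0, 0, 0, -1, 2]].
All simple roots have the same length, so the diagram is simply laced. The associated Dynkin diagram is a chain of 8 nodes with single edges (A_8), so the type is A_8 (the algebra sl(9)).

type A_8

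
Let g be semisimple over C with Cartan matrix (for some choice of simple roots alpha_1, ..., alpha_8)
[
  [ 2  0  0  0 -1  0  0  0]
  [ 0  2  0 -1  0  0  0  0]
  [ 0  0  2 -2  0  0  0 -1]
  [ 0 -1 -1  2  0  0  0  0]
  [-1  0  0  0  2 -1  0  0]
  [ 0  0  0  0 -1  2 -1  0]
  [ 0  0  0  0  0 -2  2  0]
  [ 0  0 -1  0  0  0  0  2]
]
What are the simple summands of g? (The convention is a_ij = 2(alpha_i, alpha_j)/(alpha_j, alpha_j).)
C_4 (sp(8)) ⊕ F_4

The diagram associated to this matrix has two connected components: the simple roots {alpha_1, alpha_5, alpha_6, alpha_7} form a chain of 4 nodes with a double edge at one end; the terminal node there is the unique long simple root (C_4), and {alpha_2, alpha_3, alpha_4, alpha_8} form a chain of 4 nodes with a double edge between the middle two (F_4). A semisimple Lie algebra decomposes uniquely as the direct sum of simple ideals, one per connected component of its Dynkin diagram, so g ≅ C_4 ⊕ F_4 (dimension 36 + 52 = 88).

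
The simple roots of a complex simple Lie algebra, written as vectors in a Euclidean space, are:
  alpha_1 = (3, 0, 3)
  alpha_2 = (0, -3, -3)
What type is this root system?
type A_2

Compute the Cartan integers a_ij = 2(alpha_i, alpha_j)/(alpha_j, alpha_j); the resulting 2x2 Cartan matrix is
[[2, -1], [-1, 2]].
All simple roots have the same length, so the diagram is simply laced. The associated Dynkin diagram is a chain of 2 nodes with single edges (A_2), so the type is A_2 (the algebra sl(3)).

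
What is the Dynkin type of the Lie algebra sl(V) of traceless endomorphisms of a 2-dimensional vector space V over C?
This is sl(2), which has dimension 2^2 - 1 = 3 and rank 2 - 1 = 1 (a Cartan subalgebra is the diagonal traceless matrices). In the classification of classical Lie algebras, the special linear algebra sl(n+1) has type A_n; here n = 1, so the Dynkin diagram is a chain of 1 nodes with single edges (A_1). Hence the type is A_1.

A_1 (sl(2))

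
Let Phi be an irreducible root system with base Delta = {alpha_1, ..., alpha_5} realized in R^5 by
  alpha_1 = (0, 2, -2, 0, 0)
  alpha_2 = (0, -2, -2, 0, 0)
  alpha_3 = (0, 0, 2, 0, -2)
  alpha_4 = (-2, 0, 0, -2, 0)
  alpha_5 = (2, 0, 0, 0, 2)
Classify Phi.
D_5

Compute the Cartan integers a_ij = 2(alpha_i, alpha_j)/(alpha_j, alpha_j); the resulting 5x5 Cartan matrix is
[[2, 0, -1, 0, 0], [0, 2, -1, 0, 0], [-1, -1, 2, 0, -1], [0, 0, 0, 2, -1], [0, 0, -1, -1, 2]].
All simple roots have the same length, so the diagram is simply laced. The associated Dynkin diagram is a chain of 3 nodes with a fork of two nodes at one end (D_5), so the type is D_5 (the algebra so(10)).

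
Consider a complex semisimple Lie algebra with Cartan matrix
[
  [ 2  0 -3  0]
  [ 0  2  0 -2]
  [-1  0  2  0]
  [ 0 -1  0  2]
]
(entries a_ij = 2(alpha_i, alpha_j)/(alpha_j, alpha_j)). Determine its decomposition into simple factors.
The diagram associated to this matrix has two connected components: the simple roots {alpha_2, alpha_4} form a chain of 2 nodes with a double edge at one end; the terminal node there is the unique short simple root (B_2), and {alpha_1, alpha_3} form two nodes joined by a triple edge (G_2). A semisimple Lie algebra decomposes uniquely as the direct sum of simple ideals, one per connected component of its Dynkin diagram, so g ≅ B_2 ⊕ G_2 (dimension 10 + 14 = 24).

B2 + G2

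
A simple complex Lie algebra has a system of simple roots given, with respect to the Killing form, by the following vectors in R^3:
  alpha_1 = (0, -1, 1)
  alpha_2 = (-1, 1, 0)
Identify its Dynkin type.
Compute the Cartan integers a_ij = 2(alpha_i, alpha_j)/(alpha_j, alpha_j); the resulting 2x2 Cartan matrix is
[[2, -1], [-1, 2]].
All simple roots have the same length, so the diagram is simply laced. The associated Dynkin diagram is a chain of 2 nodes with single edges (A_2), so the type is A_2 (the algebra sl(3)).

A2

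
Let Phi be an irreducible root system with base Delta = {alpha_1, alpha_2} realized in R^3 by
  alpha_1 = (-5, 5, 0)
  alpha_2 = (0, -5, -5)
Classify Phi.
Compute the Cartan integers a_ij = 2(alpha_i, alpha_j)/(alpha_j, alpha_j); the resulting 2x2 Cartan matrix is
[[2, -1], [-1, 2]].
All simple roots have the same length, so the diagram is simply laced. The associated Dynkin diagram is a chain of 2 nodes with single edges (A_2), so the type is A_2 (the algebra sl(3)).

type A_2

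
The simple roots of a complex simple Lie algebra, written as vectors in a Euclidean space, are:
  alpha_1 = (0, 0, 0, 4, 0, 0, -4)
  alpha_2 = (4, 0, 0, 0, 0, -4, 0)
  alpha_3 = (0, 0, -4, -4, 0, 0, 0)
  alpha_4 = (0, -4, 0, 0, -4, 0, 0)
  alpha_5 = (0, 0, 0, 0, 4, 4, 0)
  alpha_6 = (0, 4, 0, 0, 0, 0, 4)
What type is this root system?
Compute the Cartan integers a_ij = 2(alpha_i, alpha_j)/(alpha_j, alpha_j); the resulting 6x6 Cartan matrix is
[[2, 0, -1, 0, 0, -1], [0, 2, 0, 0, -1, 0], [-1, 0, 2, 0, 0, 0], [0, 0, 0, 2, -1, -1], [0, -1, 0, -1, 2, 0], [-1, 0, 0, -1, 0, 2]].
All simple roots have the same length, so the diagram is simply laced. The associated Dynkin diagram is a chain of 6 nodes with single edges (A_6), so the type is A_6 (the algebra sl(7)).

A_6 (sl(7))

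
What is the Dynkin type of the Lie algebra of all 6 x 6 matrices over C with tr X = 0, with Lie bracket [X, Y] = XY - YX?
A5

This is sl(6), which has dimension 6^2 - 1 = 35 and rank 6 - 1 = 5 (a Cartan subalgebra is the diagonal traceless matrices). In the classification of classical Lie algebras, the special linear algebra sl(n+1) has type A_n; here n = 5, so the Dynkin diagram is a chain of 5 nodes with single edges (A_5). Hence the type is A_5.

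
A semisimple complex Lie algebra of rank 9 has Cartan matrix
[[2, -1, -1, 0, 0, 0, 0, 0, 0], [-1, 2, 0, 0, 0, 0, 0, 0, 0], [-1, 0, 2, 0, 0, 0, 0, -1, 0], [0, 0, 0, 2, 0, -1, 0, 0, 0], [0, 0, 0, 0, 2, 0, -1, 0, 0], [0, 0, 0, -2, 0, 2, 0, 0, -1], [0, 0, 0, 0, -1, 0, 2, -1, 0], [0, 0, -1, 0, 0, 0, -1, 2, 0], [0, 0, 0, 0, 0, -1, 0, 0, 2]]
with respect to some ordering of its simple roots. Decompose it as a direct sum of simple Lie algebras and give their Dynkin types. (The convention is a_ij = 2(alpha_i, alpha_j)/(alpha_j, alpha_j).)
A_6 (sl(7)) + B_3 (so(7))

The diagram associated to this matrix has two connected components: the simple roots {alpha_1, alpha_2, alpha_3, alpha_5, alpha_7, alpha_8} form a chain of 6 nodes with single edges (A_6), and {alpha_4, alpha_6, alpha_9} form a chain of 3 nodes with a double edge at one end; the terminal node there is the unique short simple root (B_3). A semisimple Lie algebra decomposes uniquely as the direct sum of simple ideals, one per connected component of its Dynkin diagram, so g ≅ A_6 ⊕ B_3 (dimension 48 + 21 = 69).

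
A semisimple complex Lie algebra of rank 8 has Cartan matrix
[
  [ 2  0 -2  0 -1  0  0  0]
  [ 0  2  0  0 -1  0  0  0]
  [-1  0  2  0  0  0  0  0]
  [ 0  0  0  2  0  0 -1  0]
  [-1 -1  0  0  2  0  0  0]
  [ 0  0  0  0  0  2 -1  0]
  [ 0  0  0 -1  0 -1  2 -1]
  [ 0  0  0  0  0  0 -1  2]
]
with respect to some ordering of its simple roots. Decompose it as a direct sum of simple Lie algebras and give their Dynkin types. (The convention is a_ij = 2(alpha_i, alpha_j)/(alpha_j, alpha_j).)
B_4 + D_4

The diagram associated to this matrix has two connected components: the simple roots {alpha_1, alpha_2, alpha_3, alpha_5} form a chain of 4 nodes with a double edge at one end; the terminal node there is the unique short simple root (B_4), and {alpha_4, alpha_6, alpha_7, alpha_8} form a chain of 2 nodes with a fork of two nodes at one end (D_4). A semisimple Lie algebra decomposes uniquely as the direct sum of simple ideals, one per connected component of its Dynkin diagram, so g ≅ B_4 ⊕ D_4 (dimension 36 + 28 = 64).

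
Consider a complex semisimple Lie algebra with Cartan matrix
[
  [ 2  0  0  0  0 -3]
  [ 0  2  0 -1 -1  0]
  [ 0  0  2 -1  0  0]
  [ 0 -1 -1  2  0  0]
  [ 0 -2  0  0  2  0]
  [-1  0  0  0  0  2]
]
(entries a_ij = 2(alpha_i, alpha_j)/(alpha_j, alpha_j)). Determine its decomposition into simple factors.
The diagram associated to this matrix has two connected components: the simple roots {alpha_2, alpha_3, alpha_4, alpha_5} form a chain of 4 nodes with a double edge at one end; the terminal node there is the unique long simple root (C_4), and {alpha_1, alpha_6} form two nodes joined by a triple edge (G_2). A semisimple Lie algebra decomposes uniquely as the direct sum of simple ideals, one per connected component of its Dynkin diagram, so g ≅ C_4 ⊕ G_2 (dimension 36 + 14 = 50).

C_4 ⊕ G_2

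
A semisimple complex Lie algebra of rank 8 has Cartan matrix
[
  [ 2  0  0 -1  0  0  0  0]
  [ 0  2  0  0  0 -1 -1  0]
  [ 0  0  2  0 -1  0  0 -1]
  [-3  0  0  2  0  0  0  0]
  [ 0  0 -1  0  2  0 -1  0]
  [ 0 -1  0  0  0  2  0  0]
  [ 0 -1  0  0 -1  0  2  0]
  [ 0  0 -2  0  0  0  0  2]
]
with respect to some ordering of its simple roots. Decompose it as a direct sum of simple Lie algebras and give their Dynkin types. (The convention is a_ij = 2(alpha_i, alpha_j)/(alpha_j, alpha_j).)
The diagram associated to this matrix has two connected components: the simple roots {alpha_2, alpha_3, alpha_5, alpha_6, alpha_7, alpha_8} form a chain of 6 nodes with a double edge at one end; the terminal node there is the unique long simple root (C_6), and {alpha_1, alpha_4} form two nodes joined by a triple edge (G_2). A semisimple Lie algebra decomposes uniquely as the direct sum of simple ideals, one per connected component of its Dynkin diagram, so g ≅ C_6 ⊕ G_2 (dimension 78 + 14 = 92).

C6 + G2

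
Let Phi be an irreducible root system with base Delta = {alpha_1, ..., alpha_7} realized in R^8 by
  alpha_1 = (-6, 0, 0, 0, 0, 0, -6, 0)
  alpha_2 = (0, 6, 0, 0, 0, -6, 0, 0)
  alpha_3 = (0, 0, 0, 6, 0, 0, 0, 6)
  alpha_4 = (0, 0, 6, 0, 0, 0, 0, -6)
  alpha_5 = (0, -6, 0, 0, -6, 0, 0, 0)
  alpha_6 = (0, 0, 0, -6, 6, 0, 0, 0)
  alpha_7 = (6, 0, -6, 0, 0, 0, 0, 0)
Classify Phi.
type A_7

Compute the Cartan integers a_ij = 2(alpha_i, alpha_j)/(alpha_j, alpha_j); the resulting 7x7 Cartan matrix is
[[2, 0, 0, 0, 0, 0, -1], [0, 2, 0, 0, -1, 0, 0], [0, 0, 2, -1, 0, -1, 0], [0, 0, -1, 2, 0, 0, -1], [0, -1, 0, 0, 2, -1, 0], [0, 0, -1, 0, -1, 2, 0], [-1, 0, 0, -1, 0, 0, 2]].
All simple roots have the same length, so the diagram is simply laced. The associated Dynkin diagram is a chain of 7 nodes with single edges (A_7), so the type is A_7 (the algebra sl(8)).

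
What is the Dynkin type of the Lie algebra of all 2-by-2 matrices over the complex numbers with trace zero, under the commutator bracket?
A_1

This is sl(2), which has dimension 2^2 - 1 = 3 and rank 2 - 1 = 1 (a Cartan subalgebra is the diagonal traceless matrices). In the classification of classical Lie algebras, the special linear algebra sl(n+1) has type A_n; here n = 1, so the Dynkin diagram is a chain of 1 nodes with single edges (A_1). Hence the type is A_1.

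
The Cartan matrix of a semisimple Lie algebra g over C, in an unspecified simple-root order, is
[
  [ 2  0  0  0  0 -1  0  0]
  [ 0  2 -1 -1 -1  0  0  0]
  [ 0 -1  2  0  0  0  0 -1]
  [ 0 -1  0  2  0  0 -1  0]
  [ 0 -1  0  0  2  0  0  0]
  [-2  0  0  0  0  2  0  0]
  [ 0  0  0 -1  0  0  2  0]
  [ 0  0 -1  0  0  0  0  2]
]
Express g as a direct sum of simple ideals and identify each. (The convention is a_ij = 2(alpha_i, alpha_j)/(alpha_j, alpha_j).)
The diagram associated to this matrix has two connected components: the simple roots {alpha_1, alpha_6} form a chain of 2 nodes with a double edge at one end; the terminal node there is the unique short simple root (B_2), and {alpha_2, alpha_3, alpha_4, alpha_5, alpha_7, alpha_8} form a chain of 5 nodes with one extra node attached to the third node from one end (E_6). A semisimple Lie algebra decomposes uniquely as the direct sum of simple ideals, one per connected component of its Dynkin diagram, so g ≅ B_2 ⊕ E_6 (dimension 10 + 78 = 88).

B_2 ⊕ E_6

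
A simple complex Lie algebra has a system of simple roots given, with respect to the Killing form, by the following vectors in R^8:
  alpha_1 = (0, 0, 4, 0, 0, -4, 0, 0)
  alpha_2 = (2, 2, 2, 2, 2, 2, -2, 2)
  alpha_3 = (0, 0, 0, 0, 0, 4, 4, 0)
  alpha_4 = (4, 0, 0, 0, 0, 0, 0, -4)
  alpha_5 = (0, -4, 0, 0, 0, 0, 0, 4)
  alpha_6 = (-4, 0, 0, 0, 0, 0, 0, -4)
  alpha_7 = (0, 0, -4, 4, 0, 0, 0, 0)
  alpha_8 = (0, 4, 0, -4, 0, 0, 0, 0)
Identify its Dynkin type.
Compute the Cartan integers a_ij = 2(alpha_i, alpha_j)/(alpha_j, alpha_j); the resulting 8x8 Cartan matrix is
[[2, 0, -1, 0, 0, 0, -1, 0], [0, 2, 0, 0, 0, -1, 0, 0], [-1, 0, 2, 0, 0, 0, 0, 0], [0, 0, 0, 2, -1, 0, 0, 0], [0, 0, 0, -1, 2, -1, 0, -1], [0, -1, 0, 0, -1, 2, 0, 0], [-1, 0, 0, 0, 0, 0, 2, -1], [0, 0, 0, 0, -1, 0, -1, 2]].
All simple roots have the same length, so the diagram is simply laced. The associated Dynkin diagram is a chain of 7 nodes with one extra node attached to the third node from one end (E_8), so the type is E_8.

E_8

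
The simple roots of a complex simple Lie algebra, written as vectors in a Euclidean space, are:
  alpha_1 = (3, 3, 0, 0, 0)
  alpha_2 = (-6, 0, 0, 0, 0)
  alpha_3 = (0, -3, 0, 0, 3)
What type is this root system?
C3

Compute the Cartan integers a_ij = 2(alpha_i, alpha_j)/(alpha_j, alpha_j); the resulting 3x3 Cartan matrix is
[[2, -1, -1], [-2, 2, 0], [-1, 0, 2]].
The roots have two lengths (squared-length ratio 2:1); the short ones are alpha_{1,3}. The associated Dynkin diagram is a chain of 3 nodes with a double edge at one end; the terminal node there is the unique long simple root (C_3), so the type is C_3 (the algebra sp(6)).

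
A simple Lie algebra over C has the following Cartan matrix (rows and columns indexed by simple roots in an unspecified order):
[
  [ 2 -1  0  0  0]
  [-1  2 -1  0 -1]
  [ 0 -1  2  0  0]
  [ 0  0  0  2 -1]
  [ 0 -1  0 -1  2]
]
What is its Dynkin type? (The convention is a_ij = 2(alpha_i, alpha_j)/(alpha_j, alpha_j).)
The matrix has rank 5 with 2's on the diagonal. Reading the off-diagonal entries as Dynkin edges (a single edge where a_ij = a_ji = -1; a double or triple edge where a_ij * a_ji = 2 or 3), the diagram is a chain of 3 nodes with a fork of two nodes at one end (D_5). One simple-root ordering that puts it in standard form is (alpha_4, alpha_5, alpha_2, alpha_3, alpha_1). So the algebra is type D_5, i.e. so(10).

type D_5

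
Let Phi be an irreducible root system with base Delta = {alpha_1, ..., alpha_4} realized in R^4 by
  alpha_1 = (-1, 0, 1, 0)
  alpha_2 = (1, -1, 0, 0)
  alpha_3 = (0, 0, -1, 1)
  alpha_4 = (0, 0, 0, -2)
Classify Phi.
C4

Compute the Cartan integers a_ij = 2(alpha_i, alpha_j)/(alpha_j, alpha_j); the resulting 4x4 Cartan matrix is
[[2, -1, -1, 0], [-1, 2, 0, 0], [-1, 0, 2, -1], [0, 0, -2, 2]].
The roots have two lengths (squared-length ratio 2:1); the short ones are alpha_{1,2,3}. The associated Dynkin diagram is a chain of 4 nodes with a double edge at one end; the terminal node there is the unique long simple root (C_4), so the type is C_4 (the algebra sp(8)).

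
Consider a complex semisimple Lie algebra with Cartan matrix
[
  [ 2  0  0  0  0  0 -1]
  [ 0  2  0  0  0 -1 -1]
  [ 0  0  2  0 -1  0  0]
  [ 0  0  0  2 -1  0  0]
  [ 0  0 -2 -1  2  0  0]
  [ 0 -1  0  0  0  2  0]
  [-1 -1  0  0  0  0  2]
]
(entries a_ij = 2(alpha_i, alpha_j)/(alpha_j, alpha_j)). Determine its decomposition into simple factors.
A_4 ⊕ B_3

The diagram associated to this matrix has two connected components: the simple roots {alpha_1, alpha_2, alpha_6, alpha_7} form a chain of 4 nodes with single edges (A_4), and {alpha_3, alpha_4, alpha_5} form a chain of 3 nodes with a double edge at one end; the terminal node there is the unique short simple root (B_3). A semisimple Lie algebra decomposes uniquely as the direct sum of simple ideals, one per connected component of its Dynkin diagram, so g ≅ A_4 ⊕ B_3 (dimension 24 + 21 = 45).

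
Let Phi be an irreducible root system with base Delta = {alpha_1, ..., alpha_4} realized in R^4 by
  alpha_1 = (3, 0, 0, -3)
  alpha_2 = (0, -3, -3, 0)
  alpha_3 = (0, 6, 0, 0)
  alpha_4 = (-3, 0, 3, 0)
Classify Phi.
Compute the Cartan integers a_ij = 2(alpha_i, alpha_j)/(alpha_j, alpha_j); the resulting 4x4 Cartan matrix is
[[2, 0, 0, -1], [0, 2, -1, -1], [0, -2, 2, 0], [-1, -1, 0, 2]].
The roots have two lengths (squared-length ratio 2:1); the short ones are alpha_{1,2,4}. The associated Dynkin diagram is a chain of 4 nodes with a double edge at one end; the terminal node there is the unique long simple root (C_4), so the type is C_4 (the algebra sp(8)).

C4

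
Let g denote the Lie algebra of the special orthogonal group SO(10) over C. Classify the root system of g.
D_5 (so(10))

This is so(10) with 10 even, which has dimension 10(10-1)/2 = 45 and rank 10/2 = 5. In the classification of classical Lie algebras, the orthogonal algebra so(2n) in an even number of variables has type D_n; here n = 5, so the Dynkin diagram is a chain of 3 nodes with a fork of two nodes at one end (D_5). Hence the type is D_5.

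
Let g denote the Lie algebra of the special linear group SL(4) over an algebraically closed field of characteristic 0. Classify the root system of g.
A_3

This is sl(4), which has dimension 4^2 - 1 = 15 and rank 4 - 1 = 3 (a Cartan subalgebra is the diagonal traceless matrices). In the classification of classical Lie algebras, the special linear algebra sl(n+1) has type A_n; here n = 3, so the Dynkin diagram is a chain of 3 nodes with single edges (A_3). Hence the type is A_3.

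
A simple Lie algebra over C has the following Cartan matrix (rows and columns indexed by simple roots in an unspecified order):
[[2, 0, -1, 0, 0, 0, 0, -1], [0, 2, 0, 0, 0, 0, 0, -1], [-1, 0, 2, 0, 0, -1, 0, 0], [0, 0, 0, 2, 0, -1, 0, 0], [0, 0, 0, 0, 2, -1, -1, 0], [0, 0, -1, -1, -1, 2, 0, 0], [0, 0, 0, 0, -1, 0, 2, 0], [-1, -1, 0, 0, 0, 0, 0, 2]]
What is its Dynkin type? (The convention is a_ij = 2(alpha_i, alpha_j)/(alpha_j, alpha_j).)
The matrix has rank 8 with 2's on the diagonal. Reading the off-diagonal entries as Dynkin edges (a single edge where a_ij = a_ji = -1; a double or triple edge where a_ij * a_ji = 2 or 3), the diagram is a chain of 7 nodes with one extra node attached to the third node from one end (E_8). One simple-root ordering that puts it in standard form is (alpha_7, alpha_4, alpha_5, alpha_6, alpha_3, alpha_1, alpha_8, alpha_2). So the algebra is type E_8.

type E_8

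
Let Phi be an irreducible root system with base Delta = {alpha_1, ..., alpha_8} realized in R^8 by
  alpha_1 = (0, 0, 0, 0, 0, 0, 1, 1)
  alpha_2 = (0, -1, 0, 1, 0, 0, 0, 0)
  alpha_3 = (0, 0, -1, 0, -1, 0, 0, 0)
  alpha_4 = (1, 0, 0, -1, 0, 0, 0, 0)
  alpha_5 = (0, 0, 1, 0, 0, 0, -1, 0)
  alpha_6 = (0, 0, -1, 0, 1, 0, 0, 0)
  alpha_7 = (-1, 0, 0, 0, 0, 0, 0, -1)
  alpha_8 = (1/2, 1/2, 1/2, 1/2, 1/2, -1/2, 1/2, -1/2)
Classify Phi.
E8

Compute the Cartan integers a_ij = 2(alpha_i, alpha_j)/(alpha_j, alpha_j); the resulting 8x8 Cartan matrix is
[[2, 0, 0, 0, -1, 0, -1, 0], [0, 2, 0, -1, 0, 0, 0, 0], [0, 0, 2, 0, -1, 0, 0, -1], [0, -1, 0, 2, 0, 0, -1, 0], [-1, 0, -1, 0, 2, -1, 0, 0], [0, 0, 0, 0, -1, 2, 0, 0], [-1, 0, 0, -1, 0, 0, 2, 0], [0, 0, -1, 0, 0, 0, 0, 2]].
All simple roots have the same length, so the diagram is simply laced. The associated Dynkin diagram is a chain of 7 nodes with one extra node attached to the third node from one end (E_8), so the type is E_8.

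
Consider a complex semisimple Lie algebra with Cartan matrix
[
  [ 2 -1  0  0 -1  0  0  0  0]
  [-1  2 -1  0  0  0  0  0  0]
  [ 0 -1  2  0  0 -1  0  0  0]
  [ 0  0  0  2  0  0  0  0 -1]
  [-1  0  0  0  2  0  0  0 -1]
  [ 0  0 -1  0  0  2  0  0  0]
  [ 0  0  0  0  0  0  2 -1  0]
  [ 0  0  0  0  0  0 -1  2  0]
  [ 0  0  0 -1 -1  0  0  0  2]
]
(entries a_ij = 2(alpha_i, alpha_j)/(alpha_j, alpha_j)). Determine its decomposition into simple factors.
The diagram associated to this matrix has two connected components: the simple roots {alpha_7, alpha_8} form a chain of 2 nodes with single edges (A_2), and {alpha_1, alpha_2, alpha_3, alpha_4, alpha_5, alpha_6, alpha_9} form a chain of 7 nodes with single edges (A_7). A semisimple Lie algebra decomposes uniquely as the direct sum of simple ideals, one per connected component of its Dynkin diagram, so g ≅ A_2 ⊕ A_7 (dimension 8 + 63 = 71).

A2 + A7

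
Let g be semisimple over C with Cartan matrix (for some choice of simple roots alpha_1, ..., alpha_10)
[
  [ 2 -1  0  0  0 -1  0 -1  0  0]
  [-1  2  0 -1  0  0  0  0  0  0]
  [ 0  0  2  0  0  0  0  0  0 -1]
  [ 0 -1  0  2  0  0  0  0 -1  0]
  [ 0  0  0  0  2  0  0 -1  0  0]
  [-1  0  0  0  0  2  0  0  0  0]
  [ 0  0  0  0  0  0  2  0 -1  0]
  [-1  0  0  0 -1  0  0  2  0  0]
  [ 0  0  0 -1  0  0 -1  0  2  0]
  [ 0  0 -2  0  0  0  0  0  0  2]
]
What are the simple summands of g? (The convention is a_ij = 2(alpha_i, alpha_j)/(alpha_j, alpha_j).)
The diagram associated to this matrix has two connected components: the simple roots {alpha_3, alpha_10} form a chain of 2 nodes with a double edge at one end; the terminal node there is the unique short simple root (B_2), and {alpha_1, alpha_2, alpha_4, alpha_5, alpha_6, alpha_7, alpha_8, alpha_9} form a chain of 7 nodes with one extra node attached to the third node from one end (E_8). A semisimple Lie algebra decomposes uniquely as the direct sum of simple ideals, one per connected component of its Dynkin diagram, so g ≅ B_2 ⊕ E_8 (dimension 10 + 248 = 258).

B_2 (so(5)) ⊕ E_8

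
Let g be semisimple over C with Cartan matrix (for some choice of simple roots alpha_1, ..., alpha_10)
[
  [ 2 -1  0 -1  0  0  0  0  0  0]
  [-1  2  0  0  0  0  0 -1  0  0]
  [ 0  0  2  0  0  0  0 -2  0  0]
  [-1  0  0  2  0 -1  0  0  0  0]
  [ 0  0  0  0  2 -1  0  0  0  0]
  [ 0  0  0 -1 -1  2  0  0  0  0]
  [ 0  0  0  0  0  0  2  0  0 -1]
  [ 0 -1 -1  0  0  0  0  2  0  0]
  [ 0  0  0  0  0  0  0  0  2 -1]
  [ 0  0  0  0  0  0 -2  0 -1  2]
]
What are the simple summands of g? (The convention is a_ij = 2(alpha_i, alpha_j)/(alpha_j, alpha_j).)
The diagram associated to this matrix has two connected components: the simple roots {alpha_7, alpha_9, alpha_10} form a chain of 3 nodes with a double edge at one end; the terminal node there is the unique short simple root (B_3), and {alpha_1, alpha_2, alpha_3, alpha_4, alpha_5, alpha_6, alpha_8} form a chain of 7 nodes with a double edge at one end; the terminal node there is the unique long simple root (C_7). A semisimple Lie algebra decomposes uniquely as the direct sum of simple ideals, one per connected component of its Dynkin diagram, so g ≅ B_3 ⊕ C_7 (dimension 21 + 105 = 126).

type B_3 + type C_7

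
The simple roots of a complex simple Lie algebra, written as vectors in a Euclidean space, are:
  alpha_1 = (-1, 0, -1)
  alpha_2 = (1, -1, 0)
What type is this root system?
Compute the Cartan integers a_ij = 2(alpha_i, alpha_j)/(alpha_j, alpha_j); the resulting 2x2 Cartan matrix is
[[2, -1], [-1, 2]].
All simple roots have the same length, so the diagram is simply laced. The associated Dynkin diagram is a chain of 2 nodes with single edges (A_2), so the type is A_2 (the algebra sl(3)).

A_2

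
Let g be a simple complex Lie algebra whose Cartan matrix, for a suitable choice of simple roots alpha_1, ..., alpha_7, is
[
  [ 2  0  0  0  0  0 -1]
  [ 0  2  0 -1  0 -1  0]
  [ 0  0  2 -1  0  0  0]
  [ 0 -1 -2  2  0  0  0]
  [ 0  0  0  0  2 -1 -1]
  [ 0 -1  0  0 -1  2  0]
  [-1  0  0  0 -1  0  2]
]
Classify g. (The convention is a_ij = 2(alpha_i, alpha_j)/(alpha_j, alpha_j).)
The matrix has rank 7 with 2's on the diagonal. Reading the off-diagonal entries as Dynkin edges (a single edge where a_ij = a_ji = -1; a double or triple edge where a_ij * a_ji = 2 or 3), the diagram is a chain of 7 nodes with a double edge at one end; the terminal node there is the unique short simple root (B_7). One simple-root ordering that puts it in standard form is (alpha_1, alpha_7, alpha_5, alpha_6, alpha_2, alpha_4, alpha_3). So the algebra is type B_7, i.e. so(15).

B_7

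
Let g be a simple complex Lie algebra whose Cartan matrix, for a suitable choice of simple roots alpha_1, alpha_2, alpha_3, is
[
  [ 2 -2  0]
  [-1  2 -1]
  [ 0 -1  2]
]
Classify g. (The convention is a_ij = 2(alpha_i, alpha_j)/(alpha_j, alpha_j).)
C_3 (sp(6))

The matrix has rank 3 with 2's on the diagonal. Reading the off-diagonal entries as Dynkin edges (a single edge where a_ij = a_ji = -1; a double or triple edge where a_ij * a_ji = 2 or 3), the diagram is a chain of 3 nodes with a double edge at one end; the terminal node there is the unique long simple root (C_3). One simple-root ordering that puts it in standard form is (alpha_3, alpha_2, alpha_1). So the algebra is type C_3, i.e. sp(6).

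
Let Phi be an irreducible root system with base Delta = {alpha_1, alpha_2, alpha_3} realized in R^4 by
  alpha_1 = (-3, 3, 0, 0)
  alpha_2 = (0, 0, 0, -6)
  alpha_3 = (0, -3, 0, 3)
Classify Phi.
C3

Compute the Cartan integers a_ij = 2(alpha_i, alpha_j)/(alpha_j, alpha_j); the resulting 3x3 Cartan matrix is
[[2, 0, -1], [0, 2, -2], [-1, -1, 2]].
The roots have two lengths (squared-length ratio 2:1); the short ones are alpha_{1,3}. The associated Dynkin diagram is a chain of 3 nodes with a double edge at one end; the terminal node there is the unique long simple root (C_3), so the type is C_3 (the algebra sp(6)).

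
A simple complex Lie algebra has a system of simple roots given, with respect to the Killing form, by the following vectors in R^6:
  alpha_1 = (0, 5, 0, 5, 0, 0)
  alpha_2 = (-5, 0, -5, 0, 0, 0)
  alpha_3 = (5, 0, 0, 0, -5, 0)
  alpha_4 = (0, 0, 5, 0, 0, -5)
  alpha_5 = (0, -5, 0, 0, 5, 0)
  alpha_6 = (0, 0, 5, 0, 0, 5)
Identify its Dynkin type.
Compute the Cartan integers a_ij = 2(alpha_i, alpha_j)/(alpha_j, alpha_j); the resulting 6x6 Cartan matrix is
[[2, 0, 0, 0, -1, 0], [0, 2, -1, -1, 0, -1], [0, -1, 2, 0, -1, 0], [0, -1, 0, 2, 0, 0], [-1, 0, -1, 0, 2, 0], [0, -1, 0, 0, 0, 2]].
All simple roots have the same length, so the diagram is simply laced. The associated Dynkin diagram is a chain of 4 nodes with a fork of two nodes at one end (D_6), so the type is D_6 (the algebra so(12)).

type D_6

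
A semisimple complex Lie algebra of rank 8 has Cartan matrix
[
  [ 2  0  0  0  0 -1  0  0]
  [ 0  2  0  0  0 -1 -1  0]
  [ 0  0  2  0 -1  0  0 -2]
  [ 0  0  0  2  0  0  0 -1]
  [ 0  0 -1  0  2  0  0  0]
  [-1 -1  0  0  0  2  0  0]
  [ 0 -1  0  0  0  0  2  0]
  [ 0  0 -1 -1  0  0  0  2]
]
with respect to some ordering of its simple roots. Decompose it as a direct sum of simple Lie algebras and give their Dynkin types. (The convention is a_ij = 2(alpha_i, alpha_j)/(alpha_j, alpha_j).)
A_4 (sl(5)) ⊕ F_4

The diagram associated to this matrix has two connected components: the simple roots {alpha_1, alpha_2, alpha_6, alpha_7} form a chain of 4 nodes with single edges (A_4), and {alpha_3, alpha_4, alpha_5, alpha_8} form a chain of 4 nodes with a double edge between the middle two (F_4). A semisimple Lie algebra decomposes uniquely as the direct sum of simple ideals, one per connected component of its Dynkin diagram, so g ≅ A_4 ⊕ F_4 (dimension 24 + 52 = 76).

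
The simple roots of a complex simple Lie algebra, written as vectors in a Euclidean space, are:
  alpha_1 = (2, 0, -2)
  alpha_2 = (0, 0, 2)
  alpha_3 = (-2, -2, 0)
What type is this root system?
Compute the Cartan integers a_ij = 2(alpha_i, alpha_j)/(alpha_j, alpha_j); the resulting 3x3 Cartan matrix is
[[2, -2, -1], [-1, 2, 0], [-1, 0, 2]].
The roots have two lengths (squared-length ratio 2:1); the short ones are alpha_{2}. The associated Dynkin diagram is a chain of 3 nodes with a double edge at one end; the terminal node there is the unique short simple root (B_3), so the type is B_3 (the algebra so(7)).

type B_3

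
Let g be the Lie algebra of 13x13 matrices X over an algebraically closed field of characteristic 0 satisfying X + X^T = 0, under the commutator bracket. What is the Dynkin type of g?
B_6 (so(13))

This is so(13) with 13 odd, which has dimension 13(13-1)/2 = 78 and rank (13-1)/2 = 6. In the classification of classical Lie algebras, the orthogonal algebra so(2n+1) in an odd number of variables has type B_n; here n = 6, so the Dynkin diagram is a chain of 6 nodes with a double edge at one end; the terminal node there is the unique short simple root (B_6). Hence the type is B_6.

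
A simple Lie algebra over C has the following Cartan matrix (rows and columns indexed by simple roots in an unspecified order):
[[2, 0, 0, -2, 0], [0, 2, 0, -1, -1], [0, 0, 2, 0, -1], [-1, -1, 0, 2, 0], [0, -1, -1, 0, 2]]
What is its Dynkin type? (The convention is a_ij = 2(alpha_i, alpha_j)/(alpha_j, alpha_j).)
C5

The matrix has rank 5 with 2's on the diagonal. Reading the off-diagonal entries as Dynkin edges (a single edge where a_ij = a_ji = -1; a double or triple edge where a_ij * a_ji = 2 or 3), the diagram is a chain of 5 nodes with a double edge at one end; the terminal node there is the unique long simple root (C_5). One simple-root ordering that puts it in standard form is (alpha_3, alpha_5, alpha_2, alpha_4, alpha_1). So the algebra is type C_5, i.e. sp(10).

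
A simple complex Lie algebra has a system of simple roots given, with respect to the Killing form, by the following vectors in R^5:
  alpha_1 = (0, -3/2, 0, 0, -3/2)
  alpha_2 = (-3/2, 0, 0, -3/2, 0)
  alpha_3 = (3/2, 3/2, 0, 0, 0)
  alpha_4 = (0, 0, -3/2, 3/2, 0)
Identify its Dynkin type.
A_4

Compute the Cartan integers a_ij = 2(alpha_i, alpha_j)/(alpha_j, alpha_j); the resulting 4x4 Cartan matrix is
[[2, 0, -1, 0], [0, 2, -1, -1], [-1, -1, 2, 0], [0, -1, 0, 2]].
All simple roots have the same length, so the diagram is simply laced. The associated Dynkin diagram is a chain of 4 nodes with single edges (A_4), so the type is A_4 (the algebra sl(5)).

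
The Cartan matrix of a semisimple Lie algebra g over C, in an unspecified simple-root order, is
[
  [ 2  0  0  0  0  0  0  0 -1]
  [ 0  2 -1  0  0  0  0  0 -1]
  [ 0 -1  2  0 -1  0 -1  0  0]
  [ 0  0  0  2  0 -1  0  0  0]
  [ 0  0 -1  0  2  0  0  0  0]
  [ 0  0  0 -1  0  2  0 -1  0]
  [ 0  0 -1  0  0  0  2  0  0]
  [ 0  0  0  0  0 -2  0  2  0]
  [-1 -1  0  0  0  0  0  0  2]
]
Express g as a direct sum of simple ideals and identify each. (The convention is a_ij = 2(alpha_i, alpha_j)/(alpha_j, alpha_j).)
C_3 (sp(6)) + D_6 (so(12))

The diagram associated to this matrix has two connected components: the simple roots {alpha_4, alpha_6, alpha_8} form a chain of 3 nodes with a double edge at one end; the terminal node there is the unique long simple root (C_3), and {alpha_1, alpha_2, alpha_3, alpha_5, alpha_7, alpha_9} form a chain of 4 nodes with a fork of two nodes at one end (D_6). A semisimple Lie algebra decomposes uniquely as the direct sum of simple ideals, one per connected component of its Dynkin diagram, so g ≅ C_3 ⊕ D_6 (dimension 21 + 66 = 87).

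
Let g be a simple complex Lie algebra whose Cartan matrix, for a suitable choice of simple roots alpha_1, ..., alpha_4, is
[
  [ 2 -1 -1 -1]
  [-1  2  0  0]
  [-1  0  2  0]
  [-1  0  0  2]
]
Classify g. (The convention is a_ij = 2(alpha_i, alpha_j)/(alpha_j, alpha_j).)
The matrix has rank 4 with 2's on the diagonal. Reading the off-diagonal entries as Dynkin edges (a single edge where a_ij = a_ji = -1; a double or triple edge where a_ij * a_ji = 2 or 3), the diagram is a chain of 2 nodes with a fork of two nodes at one end (D_4). One simple-root ordering that puts it in standard form is (alpha_3, alpha_1, alpha_2, alpha_4). So the algebra is type D_4, i.e. so(8).

D_4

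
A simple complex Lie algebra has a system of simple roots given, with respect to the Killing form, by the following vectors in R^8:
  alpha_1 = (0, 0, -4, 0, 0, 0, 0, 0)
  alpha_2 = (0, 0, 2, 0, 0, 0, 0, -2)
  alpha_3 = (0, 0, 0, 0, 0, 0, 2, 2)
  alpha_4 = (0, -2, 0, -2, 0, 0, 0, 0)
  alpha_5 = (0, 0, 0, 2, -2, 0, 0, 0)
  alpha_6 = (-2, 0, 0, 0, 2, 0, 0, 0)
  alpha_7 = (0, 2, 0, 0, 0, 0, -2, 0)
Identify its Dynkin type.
Compute the Cartan integers a_ij = 2(alpha_i, alpha_j)/(alpha_j, alpha_j); the resulting 7x7 Cartan matrix is
[[2, -2, 0, 0, 0, 0, 0], [-1, 2, -1, 0, 0, 0, 0], [0, -1, 2, 0, 0, 0, -1], [0, 0, 0, 2, -1, 0, -1], [0, 0, 0, -1, 2, -1, 0], [0, 0, 0, 0, -1, 2, 0], [0, 0, -1, -1, 0, 0, 2]].
The roots have two lengths (squared-length ratio 2:1); the short ones are alpha_{2,3,4,5,6,7}. The associated Dynkin diagram is a chain of 7 nodes with a double edge at one end; the terminal node there is the unique long simple root (C_7), so the type is C_7 (the algebra sp(14)).

type C_7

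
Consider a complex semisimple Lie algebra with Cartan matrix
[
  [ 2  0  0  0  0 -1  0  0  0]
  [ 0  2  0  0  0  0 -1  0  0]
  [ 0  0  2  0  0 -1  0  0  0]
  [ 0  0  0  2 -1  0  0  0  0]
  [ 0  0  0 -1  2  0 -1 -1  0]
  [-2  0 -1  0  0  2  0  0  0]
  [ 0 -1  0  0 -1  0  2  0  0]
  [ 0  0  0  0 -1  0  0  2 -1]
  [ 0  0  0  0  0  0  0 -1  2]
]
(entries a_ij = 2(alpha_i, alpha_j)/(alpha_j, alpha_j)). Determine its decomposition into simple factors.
B3 + E6

The diagram associated to this matrix has two connected components: the simple roots {alpha_1, alpha_3, alpha_6} form a chain of 3 nodes with a double edge at one end; the terminal node there is the unique short simple root (B_3), and {alpha_2, alpha_4, alpha_5, alpha_7, alpha_8, alpha_9} form a chain of 5 nodes with one extra node attached to the third node from one end (E_6). A semisimple Lie algebra decomposes uniquely as the direct sum of simple ideals, one per connected component of its Dynkin diagram, so g ≅ B_3 ⊕ E_6 (dimension 21 + 78 = 99).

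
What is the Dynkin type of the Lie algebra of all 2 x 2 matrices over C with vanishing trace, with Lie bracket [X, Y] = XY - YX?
This is sl(2), which has dimension 2^2 - 1 = 3 and rank 2 - 1 = 1 (a Cartan subalgebra is the diagonal traceless matrices). In the classification of classical Lie algebras, the special linear algebra sl(n+1) has type A_n; here n = 1, so the Dynkin diagram is a chain of 1 nodes with single edges (A_1). Hence the type is A_1.

A_1 (sl(2))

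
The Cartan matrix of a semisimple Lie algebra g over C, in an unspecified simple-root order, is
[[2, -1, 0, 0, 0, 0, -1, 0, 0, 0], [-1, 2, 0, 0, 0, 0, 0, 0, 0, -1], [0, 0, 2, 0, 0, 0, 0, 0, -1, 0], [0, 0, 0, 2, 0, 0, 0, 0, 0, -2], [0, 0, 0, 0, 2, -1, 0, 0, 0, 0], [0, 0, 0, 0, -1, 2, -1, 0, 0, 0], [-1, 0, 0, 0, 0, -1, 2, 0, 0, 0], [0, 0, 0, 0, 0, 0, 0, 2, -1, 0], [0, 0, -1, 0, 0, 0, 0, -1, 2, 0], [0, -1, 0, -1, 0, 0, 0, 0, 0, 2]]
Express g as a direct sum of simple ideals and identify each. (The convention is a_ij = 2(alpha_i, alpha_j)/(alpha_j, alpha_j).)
A_3 + C_7

The diagram associated to this matrix has two connected components: the simple roots {alpha_3, alpha_8, alpha_9} form a chain of 3 nodes with single edges (A_3), and {alpha_1, alpha_2, alpha_4, alpha_5, alpha_6, alpha_7, alpha_10} form a chain of 7 nodes with a double edge at one end; the terminal node there is the unique long simple root (C_7). A semisimple Lie algebra decomposes uniquely as the direct sum of simple ideals, one per connected component of its Dynkin diagram, so g ≅ A_3 ⊕ C_7 (dimension 15 + 105 = 120).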